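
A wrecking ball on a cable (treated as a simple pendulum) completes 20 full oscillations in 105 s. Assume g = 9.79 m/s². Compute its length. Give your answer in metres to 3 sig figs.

6.84 m

T = 105/20 = 5.250 s.
From T = 2π√(L/g), L = gT²/(4π²) = 9.79 × 5.250²/(4π²) = 6.84 m.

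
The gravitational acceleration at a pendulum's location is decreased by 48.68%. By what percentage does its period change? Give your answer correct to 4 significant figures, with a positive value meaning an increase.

39.59%

T ∝ 1/√g, so T'/T = 1/√(0.51320) = 1.3959.
Percentage change in T = (1.3959 − 1) × 100% = 39.59%.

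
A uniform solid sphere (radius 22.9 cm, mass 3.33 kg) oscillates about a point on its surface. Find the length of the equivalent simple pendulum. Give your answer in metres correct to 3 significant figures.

The equivalent simple-pendulum length is L_eq = I/(md), where I is about the pivot and d = 0.2290 m.
I_cm = (2/5)mR² = 0.06985 kg·m², so I = I_cm + md² = 0.06985 + 0.1746 = 0.2445 kg·m².
L_eq = 0.2445/(3.33 × 0.2290) = 0.321 m.

0.321 m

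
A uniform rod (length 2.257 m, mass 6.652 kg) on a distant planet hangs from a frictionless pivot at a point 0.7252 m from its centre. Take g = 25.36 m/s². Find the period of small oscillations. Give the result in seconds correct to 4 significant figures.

For a physical pendulum T = 2π√(I/(mgd)), with d = 0.72520 m from pivot to centre of mass.
I_cm = mL²/12 = 6.652 × 2.257²/12 = 2.8238 kg·m²; I = I_cm + md² = 2.8238 + 6.652 × 0.72520² = 6.3222 kg·m².
T = 2π√(6.3222/(6.652 × 25.36 × 0.72520)) = 1.428 s.

1.428 s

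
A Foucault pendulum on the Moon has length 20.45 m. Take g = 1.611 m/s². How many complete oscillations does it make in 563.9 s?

25

T = 2π√(L/g) = 2π√(20.45/1.611) = 22.386 s.
Number of complete oscillations = ⌊563.9/22.386⌋ = ⌊25.190⌋ = 25.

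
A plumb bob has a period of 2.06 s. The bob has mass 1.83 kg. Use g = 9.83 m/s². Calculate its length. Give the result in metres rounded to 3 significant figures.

From T = 2π√(L/g), L = gT²/(4π²) = 9.83 × 2.060²/(4π²) = 1.06 m.

1.06 m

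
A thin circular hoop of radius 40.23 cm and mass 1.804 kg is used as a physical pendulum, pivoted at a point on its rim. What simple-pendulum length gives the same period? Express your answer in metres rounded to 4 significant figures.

0.8046 m

The equivalent simple-pendulum length is L_eq = I/(md), where I is about the pivot and d = 0.40230 m.
I_cm = mR² = 0.29197 kg·m², so I = I_cm + md² = 0.29197 + 0.29197 = 0.58394 kg·m².
L_eq = 0.58394/(1.804 × 0.40230) = 0.8046 m.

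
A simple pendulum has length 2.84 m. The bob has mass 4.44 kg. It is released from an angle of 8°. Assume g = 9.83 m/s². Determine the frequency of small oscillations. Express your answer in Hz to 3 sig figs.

0.296 Hz

T = 2π√(L/g) = 2π√(2.84/9.83) = 3.377 s, so f = 1/T = 0.296 Hz.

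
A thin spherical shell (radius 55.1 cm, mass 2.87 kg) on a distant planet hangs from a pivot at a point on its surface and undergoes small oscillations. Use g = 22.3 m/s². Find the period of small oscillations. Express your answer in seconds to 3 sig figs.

1.28 s

I_cm = (2/3)mr² = 0.5809 kg·m². The pivot is at distance d = 0.551 m from the centre of mass.
By the parallel-axis theorem, I = I_cm + md² = 0.5809 + 0.8713 = 1.452 kg·m².
T = 2π√(I/(mgd)) = 2π√(1.452/(2.87 × 22.3 × 0.551)) = 1.28 s.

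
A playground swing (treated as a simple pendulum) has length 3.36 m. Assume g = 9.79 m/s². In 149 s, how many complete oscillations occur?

T = 2π√(L/g) = 2π√(3.36/9.79) = 3.681 s.
Number of complete oscillations = ⌊149/3.681⌋ = ⌊40.48⌋ = 40.

40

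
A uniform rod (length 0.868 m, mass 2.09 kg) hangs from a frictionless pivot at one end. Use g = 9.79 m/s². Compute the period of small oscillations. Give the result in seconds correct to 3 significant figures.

1.53 s

For a physical pendulum T = 2π√(I/(mgd)), with d = 0.4340 m from pivot to centre of mass.
I_cm = mL²/12 = 2.09 × 0.868²/12 = 0.1312 kg·m²; I = I_cm + md² = 0.1312 + 2.09 × 0.4340² = 0.5249 kg·m².
T = 2π√(0.5249/(2.09 × 9.79 × 0.4340)) = 1.53 s.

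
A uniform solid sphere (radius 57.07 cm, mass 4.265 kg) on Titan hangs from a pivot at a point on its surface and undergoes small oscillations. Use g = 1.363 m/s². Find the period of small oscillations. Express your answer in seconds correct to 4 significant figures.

4.811 s

I_cm = (2/5)mr² = 0.55564 kg·m². The pivot is at distance d = 0.5707 m from the centre of mass.
By the parallel-axis theorem, I = I_cm + md² = 0.55564 + 1.3891 = 1.9447 kg·m².
T = 2π√(I/(mgd)) = 2π√(1.9447/(4.265 × 1.363 × 0.5707)) = 4.811 s.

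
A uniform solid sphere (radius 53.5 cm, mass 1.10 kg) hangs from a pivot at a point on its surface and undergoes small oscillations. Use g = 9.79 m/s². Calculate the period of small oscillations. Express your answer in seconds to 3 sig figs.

1.74 s

I_cm = (2/5)mr² = 0.1259 kg·m². The pivot is at distance d = 0.535 m from the centre of mass.
By the parallel-axis theorem, I = I_cm + md² = 0.1259 + 0.3148 = 0.4408 kg·m².
T = 2π√(I/(mgd)) = 2π√(0.4408/(1.10 × 9.79 × 0.535)) = 1.74 s.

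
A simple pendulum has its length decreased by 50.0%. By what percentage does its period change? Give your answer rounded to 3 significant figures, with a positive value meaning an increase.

T ∝ √L, so T'/T = √(0.5000) = 0.7071.
Percentage change in T = (0.7071 − 1) × 100% = -29.3%.

-29.3%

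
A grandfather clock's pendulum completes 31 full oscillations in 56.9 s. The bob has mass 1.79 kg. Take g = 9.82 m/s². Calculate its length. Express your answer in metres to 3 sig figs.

T = 56.9/31 = 1.835 s.
From T = 2π√(L/g), L = gT²/(4π²) = 9.82 × 1.835²/(4π²) = 0.838 m.

0.838 m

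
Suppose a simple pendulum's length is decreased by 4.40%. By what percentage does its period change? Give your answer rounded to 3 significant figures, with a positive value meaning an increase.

-2.22%

T ∝ √L, so T'/T = √(0.9560) = 0.9778.
Percentage change in T = (0.9778 − 1) × 100% = -2.22%.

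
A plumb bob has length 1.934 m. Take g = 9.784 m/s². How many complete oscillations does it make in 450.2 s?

161

T = 2π√(L/g) = 2π√(1.934/9.784) = 2.7935 s.
Number of complete oscillations = ⌊450.2/2.7935⌋ = ⌊161.16⌋ = 161.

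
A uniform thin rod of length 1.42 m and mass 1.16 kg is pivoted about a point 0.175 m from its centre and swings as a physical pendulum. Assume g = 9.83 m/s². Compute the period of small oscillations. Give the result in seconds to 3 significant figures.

2.14 s

For a physical pendulum T = 2π√(I/(mgd)), with d = 0.1750 m from pivot to centre of mass.
I_cm = mL²/12 = 1.16 × 1.42²/12 = 0.1949 kg·m²; I = I_cm + md² = 0.1949 + 1.16 × 0.1750² = 0.2304 kg·m².
T = 2π√(0.2304/(1.16 × 9.83 × 0.1750)) = 2.14 s.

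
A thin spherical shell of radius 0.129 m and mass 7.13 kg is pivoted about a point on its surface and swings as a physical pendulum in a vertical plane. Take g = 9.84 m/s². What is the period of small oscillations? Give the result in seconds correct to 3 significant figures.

I_cm = (2/3)mr² = 0.07910 kg·m². The pivot is at distance d = 0.129 m from the centre of mass.
By the parallel-axis theorem, I = I_cm + md² = 0.07910 + 0.1187 = 0.1978 kg·m².
T = 2π√(I/(mgd)) = 2π√(0.1978/(7.13 × 9.84 × 0.129)) = 0.929 s.

0.929 s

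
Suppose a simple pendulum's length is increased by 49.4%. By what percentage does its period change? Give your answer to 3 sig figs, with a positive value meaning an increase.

T ∝ √L, so T'/T = √(1.494) = 1.222.
Percentage change in T = (1.222 − 1) × 100% = 22.2%.

22.2%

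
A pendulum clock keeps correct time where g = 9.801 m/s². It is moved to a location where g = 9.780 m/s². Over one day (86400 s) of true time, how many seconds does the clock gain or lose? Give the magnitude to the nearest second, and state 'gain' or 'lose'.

lose 93 s

The clock's period scales as T ∝ 1/√g, so T'/T = √(9.801/9.780) = 1.00107.
In 86400 s of true time the clock registers 86400/1.00107 = 86307.4 s, so it loses 93 s.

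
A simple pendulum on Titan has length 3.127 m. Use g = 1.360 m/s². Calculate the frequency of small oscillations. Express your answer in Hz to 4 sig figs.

0.1050 Hz

T = 2π√(L/g) = 2π√(3.127/1.360) = 9.5274 s, so f = 1/T = 0.1050 Hz.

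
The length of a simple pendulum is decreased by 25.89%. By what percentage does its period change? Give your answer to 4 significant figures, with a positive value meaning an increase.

T ∝ √L, so T'/T = √(0.74110) = 0.86087.
Percentage change in T = (0.86087 − 1) × 100% = -13.91%.

-13.91%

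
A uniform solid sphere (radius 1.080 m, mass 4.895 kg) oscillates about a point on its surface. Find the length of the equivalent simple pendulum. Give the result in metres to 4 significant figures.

The equivalent simple-pendulum length is L_eq = I/(md), where I is about the pivot and d = 1.0800 m.
I_cm = (2/5)mR² = 2.2838 kg·m², so I = I_cm + md² = 2.2838 + 5.7095 = 7.9933 kg·m².
L_eq = 7.9933/(4.895 × 1.0800) = 1.512 m.

1.512 m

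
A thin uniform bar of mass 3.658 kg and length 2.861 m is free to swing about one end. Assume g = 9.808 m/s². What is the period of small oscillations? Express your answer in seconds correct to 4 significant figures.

2.771 s

For a physical pendulum T = 2π√(I/(mgd)), with d = 1.4305 m from pivot to centre of mass.
I_cm = mL²/12 = 3.658 × 2.861²/12 = 2.4952 kg·m²; I = I_cm + md² = 2.4952 + 3.658 × 1.4305² = 9.9806 kg·m².
T = 2π√(9.9806/(3.658 × 9.808 × 1.4305)) = 2.771 s.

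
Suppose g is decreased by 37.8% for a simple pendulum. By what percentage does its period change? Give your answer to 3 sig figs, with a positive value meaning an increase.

26.8%

T ∝ 1/√g, so T'/T = 1/√(0.6220) = 1.268.
Percentage change in T = (1.268 − 1) × 100% = 26.8%.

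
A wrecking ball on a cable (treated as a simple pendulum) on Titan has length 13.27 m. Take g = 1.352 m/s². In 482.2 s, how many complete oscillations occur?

24

T = 2π√(L/g) = 2π√(13.27/1.352) = 19.685 s.
Number of complete oscillations = ⌊482.2/19.685⌋ = ⌊24.496⌋ = 24.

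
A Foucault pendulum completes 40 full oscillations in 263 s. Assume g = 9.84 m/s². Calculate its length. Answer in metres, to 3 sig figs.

10.8 m

T = 263/40 = 6.575 s.
From T = 2π√(L/g), L = gT²/(4π²) = 9.84 × 6.575²/(4π²) = 10.8 m.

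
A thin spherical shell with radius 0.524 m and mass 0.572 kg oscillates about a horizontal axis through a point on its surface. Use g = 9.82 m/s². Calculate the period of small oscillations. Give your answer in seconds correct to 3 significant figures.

1.87 s

I_cm = (2/3)mr² = 0.1047 kg·m². The pivot is at distance d = 0.524 m from the centre of mass.
By the parallel-axis theorem, I = I_cm + md² = 0.1047 + 0.1571 = 0.2618 kg·m².
T = 2π√(I/(mgd)) = 2π√(0.2618/(0.572 × 9.82 × 0.524)) = 1.87 s.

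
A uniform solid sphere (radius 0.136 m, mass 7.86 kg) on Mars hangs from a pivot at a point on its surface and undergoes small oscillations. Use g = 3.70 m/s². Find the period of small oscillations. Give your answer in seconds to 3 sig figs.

I_cm = (2/5)mr² = 0.05815 kg·m². The pivot is at distance d = 0.136 m from the centre of mass.
By the parallel-axis theorem, I = I_cm + md² = 0.05815 + 0.1454 = 0.2035 kg·m².
T = 2π√(I/(mgd)) = 2π√(0.2035/(7.86 × 3.70 × 0.136)) = 1.43 s.

1.43 s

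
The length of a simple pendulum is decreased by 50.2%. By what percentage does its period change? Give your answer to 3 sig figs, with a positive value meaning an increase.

-29.4%

T ∝ √L, so T'/T = √(0.4980) = 0.7057.
Percentage change in T = (0.7057 − 1) × 100% = -29.4%.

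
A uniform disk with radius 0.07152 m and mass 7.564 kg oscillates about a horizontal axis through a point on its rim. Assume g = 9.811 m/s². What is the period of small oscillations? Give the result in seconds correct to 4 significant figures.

0.6570 s

I_cm = ½mr² = 0.019345 kg·m². The pivot is at distance d = 0.07152 m from the centre of mass.
By the parallel-axis theorem, I = I_cm + md² = 0.019345 + 0.038691 = 0.058036 kg·m².
T = 2π√(I/(mgd)) = 2π√(0.058036/(7.564 × 9.811 × 0.07152)) = 0.6570 s.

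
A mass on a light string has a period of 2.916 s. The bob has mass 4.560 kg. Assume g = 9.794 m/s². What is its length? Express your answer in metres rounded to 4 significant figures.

2.109 m

From T = 2π√(L/g), L = gT²/(4π²) = 9.794 × 2.9160²/(4π²) = 2.109 m.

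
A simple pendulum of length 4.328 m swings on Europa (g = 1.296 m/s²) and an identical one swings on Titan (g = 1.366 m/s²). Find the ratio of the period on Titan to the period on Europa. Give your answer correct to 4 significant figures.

0.9740

T ∝ 1/√g, so T₂/T₁ = √(g₁/g₂) = √(1.296/1.366) = 0.9740.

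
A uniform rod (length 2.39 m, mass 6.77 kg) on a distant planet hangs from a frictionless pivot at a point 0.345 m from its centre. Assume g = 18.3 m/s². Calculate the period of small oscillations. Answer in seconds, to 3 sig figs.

For a physical pendulum T = 2π√(I/(mgd)), with d = 0.3450 m from pivot to centre of mass.
I_cm = mL²/12 = 6.77 × 2.39²/12 = 3.223 kg·m²; I = I_cm + md² = 3.223 + 6.77 × 0.3450² = 4.028 kg·m².
T = 2π√(4.028/(6.77 × 18.3 × 0.3450)) = 1.93 s.

1.93 s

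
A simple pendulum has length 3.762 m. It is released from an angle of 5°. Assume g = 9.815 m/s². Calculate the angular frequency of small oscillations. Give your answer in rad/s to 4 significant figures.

1.615 rad/s

ω = √(g/L) = √(9.815/3.762) = 1.615 rad/s.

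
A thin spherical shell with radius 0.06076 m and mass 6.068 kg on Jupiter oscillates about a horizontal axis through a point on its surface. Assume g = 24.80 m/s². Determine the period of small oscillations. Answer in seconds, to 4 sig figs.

I_cm = (2/3)mr² = 0.014934 kg·m². The pivot is at distance d = 0.06076 m from the centre of mass.
By the parallel-axis theorem, I = I_cm + md² = 0.014934 + 0.022402 = 0.037336 kg·m².
T = 2π√(I/(mgd)) = 2π√(0.037336/(6.068 × 24.80 × 0.06076)) = 0.4015 s.

0.4015 s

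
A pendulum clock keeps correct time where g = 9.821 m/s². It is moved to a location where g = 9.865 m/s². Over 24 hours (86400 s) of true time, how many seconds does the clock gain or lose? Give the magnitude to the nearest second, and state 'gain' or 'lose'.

gain 193 s

The clock's period scales as T ∝ 1/√g, so T'/T = √(9.821/9.865) = 0.997767.
In 86400 s of true time the clock registers 86400/0.997767 = 86593.3 s, so it gains 193 s.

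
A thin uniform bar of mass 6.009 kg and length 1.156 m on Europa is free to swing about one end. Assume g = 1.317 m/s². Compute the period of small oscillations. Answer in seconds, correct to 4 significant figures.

For a physical pendulum T = 2π√(I/(mgd)), with d = 0.57800 m from pivot to centre of mass.
I_cm = mL²/12 = 6.009 × 1.156²/12 = 0.66917 kg·m²; I = I_cm + md² = 0.66917 + 6.009 × 0.57800² = 2.6767 kg·m².
T = 2π√(2.6767/(6.009 × 1.317 × 0.57800)) = 4.806 s.

4.806 s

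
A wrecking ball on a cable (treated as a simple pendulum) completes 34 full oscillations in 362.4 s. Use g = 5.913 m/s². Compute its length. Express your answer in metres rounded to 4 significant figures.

T = 362.4/34 = 10.659 s.
From T = 2π√(L/g), L = gT²/(4π²) = 5.913 × 10.659²/(4π²) = 17.02 m.

17.02 m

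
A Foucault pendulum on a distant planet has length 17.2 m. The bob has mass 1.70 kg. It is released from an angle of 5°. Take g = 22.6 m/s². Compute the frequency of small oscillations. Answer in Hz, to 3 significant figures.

0.182 Hz

T = 2π√(L/g) = 2π√(17.2/22.6) = 5.481 s, so f = 1/T = 0.182 Hz.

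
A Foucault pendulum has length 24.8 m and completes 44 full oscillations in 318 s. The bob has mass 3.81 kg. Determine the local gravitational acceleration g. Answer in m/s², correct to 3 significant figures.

T = 318/44 = 7.227 s.
From T = 2π√(L/g), g = 4π²L/T² = 4π² × 24.8/7.227² = 18.7 m/s².

18.7 m/s²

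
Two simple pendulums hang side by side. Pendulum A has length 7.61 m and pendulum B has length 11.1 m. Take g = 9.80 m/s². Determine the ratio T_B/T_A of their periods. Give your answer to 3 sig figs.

T ∝ √L, so T_B/T_A = √(L_B/L_A) = √(11.1/7.61) = 1.21.

1.21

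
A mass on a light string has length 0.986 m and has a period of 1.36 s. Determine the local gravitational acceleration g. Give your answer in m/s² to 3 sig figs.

21.0 m/s²

From T = 2π√(L/g), g = 4π²L/T² = 4π² × 0.986/1.360² = 21.0 m/s².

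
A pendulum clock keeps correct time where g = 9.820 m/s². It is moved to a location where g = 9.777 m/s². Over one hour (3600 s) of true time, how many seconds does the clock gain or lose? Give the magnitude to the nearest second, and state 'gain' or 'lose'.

The clock's period scales as T ∝ 1/√g, so T'/T = √(9.820/9.777) = 1.00220.
In 3600 s of true time the clock registers 3600/1.00220 = 3592.1 s, so it loses 8 s.

lose 8 s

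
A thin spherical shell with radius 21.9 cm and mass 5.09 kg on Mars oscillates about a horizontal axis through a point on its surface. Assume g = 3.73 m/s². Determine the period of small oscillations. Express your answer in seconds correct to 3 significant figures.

I_cm = (2/3)mr² = 0.1627 kg·m². The pivot is at distance d = 0.219 m from the centre of mass.
By the parallel-axis theorem, I = I_cm + md² = 0.1627 + 0.2441 = 0.4069 kg·m².
T = 2π√(I/(mgd)) = 2π√(0.4069/(5.09 × 3.73 × 0.219)) = 1.97 s.

1.97 s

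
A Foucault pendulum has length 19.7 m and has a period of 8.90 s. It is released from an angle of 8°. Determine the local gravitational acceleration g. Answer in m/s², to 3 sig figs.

9.82 m/s²

From T = 2π√(L/g), g = 4π²L/T² = 4π² × 19.7/8.900² = 9.82 m/s².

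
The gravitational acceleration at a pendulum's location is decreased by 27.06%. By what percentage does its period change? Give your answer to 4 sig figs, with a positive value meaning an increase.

T ∝ 1/√g, so T'/T = 1/√(0.72940) = 1.1709.
Percentage change in T = (1.1709 − 1) × 100% = 17.09%.

17.09%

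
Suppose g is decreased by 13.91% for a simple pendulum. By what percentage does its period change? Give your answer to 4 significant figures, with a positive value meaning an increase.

7.776%

T ∝ 1/√g, so T'/T = 1/√(0.86090) = 1.0778.
Percentage change in T = (1.0778 − 1) × 100% = 7.776%.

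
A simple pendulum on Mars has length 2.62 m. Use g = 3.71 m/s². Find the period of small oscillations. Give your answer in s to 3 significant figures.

5.28 s

T = 2π√(L/g) = 2π√(2.62/3.71) = 2π × 0.8404 = 5.28 s.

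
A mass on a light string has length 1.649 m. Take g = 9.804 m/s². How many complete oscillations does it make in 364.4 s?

141

T = 2π√(L/g) = 2π√(1.649/9.804) = 2.5768 s.
Number of complete oscillations = ⌊364.4/2.5768⌋ = ⌊141.41⌋ = 141.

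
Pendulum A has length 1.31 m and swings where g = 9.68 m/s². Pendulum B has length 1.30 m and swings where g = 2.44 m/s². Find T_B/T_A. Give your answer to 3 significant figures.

1.98

T = 2π√(L/g), so T_B/T_A = √((L_B/g_B)/(L_A/g_A)) = √((1.30/2.44)/(1.31/9.68)) = 1.98.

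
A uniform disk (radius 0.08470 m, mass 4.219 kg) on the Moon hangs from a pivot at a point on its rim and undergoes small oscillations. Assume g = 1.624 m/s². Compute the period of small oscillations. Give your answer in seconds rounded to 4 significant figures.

1.757 s

I_cm = ½mr² = 0.015134 kg·m². The pivot is at distance d = 0.08470 m from the centre of mass.
By the parallel-axis theorem, I = I_cm + md² = 0.015134 + 0.030267 = 0.045401 kg·m².
T = 2π√(I/(mgd)) = 2π√(0.045401/(4.219 × 1.624 × 0.08470)) = 1.757 s.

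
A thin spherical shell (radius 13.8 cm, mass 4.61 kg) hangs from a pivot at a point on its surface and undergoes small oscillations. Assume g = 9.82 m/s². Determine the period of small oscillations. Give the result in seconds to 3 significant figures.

I_cm = (2/3)mr² = 0.05853 kg·m². The pivot is at distance d = 0.138 m from the centre of mass.
By the parallel-axis theorem, I = I_cm + md² = 0.05853 + 0.08779 = 0.1463 kg·m².
T = 2π√(I/(mgd)) = 2π√(0.1463/(4.61 × 9.82 × 0.138)) = 0.962 s.

0.962 s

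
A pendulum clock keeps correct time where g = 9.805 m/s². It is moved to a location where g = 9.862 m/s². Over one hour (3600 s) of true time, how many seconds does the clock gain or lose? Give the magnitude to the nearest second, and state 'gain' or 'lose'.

gain 10 s

The clock's period scales as T ∝ 1/√g, so T'/T = √(9.805/9.862) = 0.997106.
In 3600 s of true time the clock registers 3600/0.997106 = 3610.4 s, so it gains 10 s.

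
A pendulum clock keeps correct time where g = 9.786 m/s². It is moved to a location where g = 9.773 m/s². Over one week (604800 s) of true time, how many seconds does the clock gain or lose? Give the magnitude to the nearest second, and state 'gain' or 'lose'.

The clock's period scales as T ∝ 1/√g, so T'/T = √(9.786/9.773) = 1.00066.
In 604800 s of true time the clock registers 604800/1.00066 = 604398.1 s, so it loses 402 s.

lose 402 s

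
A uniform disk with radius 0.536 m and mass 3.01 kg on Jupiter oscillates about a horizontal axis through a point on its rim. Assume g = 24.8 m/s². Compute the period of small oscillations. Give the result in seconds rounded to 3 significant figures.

I_cm = ½mr² = 0.4324 kg·m². The pivot is at distance d = 0.536 m from the centre of mass.
By the parallel-axis theorem, I = I_cm + md² = 0.4324 + 0.8648 = 1.297 kg·m².
T = 2π√(I/(mgd)) = 2π√(1.297/(3.01 × 24.8 × 0.536)) = 1.13 s.

1.13 s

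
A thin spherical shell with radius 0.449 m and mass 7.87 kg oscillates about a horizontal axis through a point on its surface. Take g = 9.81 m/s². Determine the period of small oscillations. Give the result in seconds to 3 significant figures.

1.74 s

I_cm = (2/3)mr² = 1.058 kg·m². The pivot is at distance d = 0.449 m from the centre of mass.
By the parallel-axis theorem, I = I_cm + md² = 1.058 + 1.587 = 2.644 kg·m².
T = 2π√(I/(mgd)) = 2π√(2.644/(7.87 × 9.81 × 0.449)) = 1.74 s.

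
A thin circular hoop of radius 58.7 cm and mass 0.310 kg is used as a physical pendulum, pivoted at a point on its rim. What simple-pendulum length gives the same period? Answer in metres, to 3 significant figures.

The equivalent simple-pendulum length is L_eq = I/(md), where I is about the pivot and d = 0.5870 m.
I_cm = mR² = 0.1068 kg·m², so I = I_cm + md² = 0.1068 + 0.1068 = 0.2136 kg·m².
L_eq = 0.2136/(0.310 × 0.5870) = 1.17 m.

1.17 m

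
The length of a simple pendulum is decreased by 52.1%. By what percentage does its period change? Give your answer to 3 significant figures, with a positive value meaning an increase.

-30.8%

T ∝ √L, so T'/T = √(0.4790) = 0.6921.
Percentage change in T = (0.6921 − 1) × 100% = -30.8%.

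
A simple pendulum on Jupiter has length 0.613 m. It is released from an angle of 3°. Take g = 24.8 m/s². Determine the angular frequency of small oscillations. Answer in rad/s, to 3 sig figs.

6.36 rad/s

ω = √(g/L) = √(24.8/0.613) = 6.36 rad/s.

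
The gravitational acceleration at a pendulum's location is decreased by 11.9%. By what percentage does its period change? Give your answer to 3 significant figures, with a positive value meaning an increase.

T ∝ 1/√g, so T'/T = 1/√(0.8810) = 1.065.
Percentage change in T = (1.065 − 1) × 100% = 6.54%.

6.54%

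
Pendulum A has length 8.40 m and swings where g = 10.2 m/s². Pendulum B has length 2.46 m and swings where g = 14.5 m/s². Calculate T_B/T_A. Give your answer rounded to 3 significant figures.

T = 2π√(L/g), so T_B/T_A = √((L_B/g_B)/(L_A/g_A)) = √((2.46/14.5)/(8.40/10.2)) = 0.454.

0.454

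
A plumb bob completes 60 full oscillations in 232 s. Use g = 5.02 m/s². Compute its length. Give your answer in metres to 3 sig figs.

T = 232/60 = 3.867 s.
From T = 2π√(L/g), L = gT²/(4π²) = 5.02 × 3.867²/(4π²) = 1.90 m.

1.90 m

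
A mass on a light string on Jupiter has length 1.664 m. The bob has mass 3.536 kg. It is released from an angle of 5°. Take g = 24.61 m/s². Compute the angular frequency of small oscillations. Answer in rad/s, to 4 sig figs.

3.846 rad/s

ω = √(g/L) = √(24.61/1.664) = 3.846 rad/s.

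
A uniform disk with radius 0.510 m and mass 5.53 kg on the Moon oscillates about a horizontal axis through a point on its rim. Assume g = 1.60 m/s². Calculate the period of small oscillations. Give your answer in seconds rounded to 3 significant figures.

4.34 s

I_cm = ½mr² = 0.7192 kg·m². The pivot is at distance d = 0.510 m from the centre of mass.
By the parallel-axis theorem, I = I_cm + md² = 0.7192 + 1.438 = 2.158 kg·m².
T = 2π√(I/(mgd)) = 2π√(2.158/(5.53 × 1.60 × 0.510)) = 4.34 s.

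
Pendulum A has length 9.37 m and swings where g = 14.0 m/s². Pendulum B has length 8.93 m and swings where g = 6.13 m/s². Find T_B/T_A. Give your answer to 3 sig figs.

T = 2π√(L/g), so T_B/T_A = √((L_B/g_B)/(L_A/g_A)) = √((8.93/6.13)/(9.37/14.0)) = 1.48.

1.48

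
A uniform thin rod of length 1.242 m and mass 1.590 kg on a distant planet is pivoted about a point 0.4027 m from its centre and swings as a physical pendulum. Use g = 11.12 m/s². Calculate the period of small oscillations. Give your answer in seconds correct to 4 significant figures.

1.601 s

For a physical pendulum T = 2π√(I/(mgd)), with d = 0.40270 m from pivot to centre of mass.
I_cm = mL²/12 = 1.590 × 1.242²/12 = 0.20439 kg·m²; I = I_cm + md² = 0.20439 + 1.590 × 0.40270² = 0.46224 kg·m².
T = 2π√(0.46224/(1.590 × 11.12 × 0.40270)) = 1.601 s.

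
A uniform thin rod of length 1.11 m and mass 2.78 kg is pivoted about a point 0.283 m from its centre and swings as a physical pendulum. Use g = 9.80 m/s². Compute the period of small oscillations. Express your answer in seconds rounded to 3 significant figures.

For a physical pendulum T = 2π√(I/(mgd)), with d = 0.2830 m from pivot to centre of mass.
I_cm = mL²/12 = 2.78 × 1.11²/12 = 0.2854 kg·m²; I = I_cm + md² = 0.2854 + 2.78 × 0.2830² = 0.5081 kg·m².
T = 2π√(0.5081/(2.78 × 9.80 × 0.2830)) = 1.61 s.

1.61 s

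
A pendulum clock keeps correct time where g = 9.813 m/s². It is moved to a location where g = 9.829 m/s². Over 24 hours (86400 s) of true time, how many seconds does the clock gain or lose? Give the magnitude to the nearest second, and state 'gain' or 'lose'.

The clock's period scales as T ∝ 1/√g, so T'/T = √(9.813/9.829) = 0.999186.
In 86400 s of true time the clock registers 86400/0.999186 = 86470.4 s, so it gains 70 s.

gain 70 s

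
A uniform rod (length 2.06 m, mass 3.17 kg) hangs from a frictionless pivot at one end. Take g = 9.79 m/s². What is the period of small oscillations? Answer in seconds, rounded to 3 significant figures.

For a physical pendulum T = 2π√(I/(mgd)), with d = 1.030 m from pivot to centre of mass.
I_cm = mL²/12 = 3.17 × 2.06²/12 = 1.121 kg·m²; I = I_cm + md² = 1.121 + 3.17 × 1.030² = 4.484 kg·m².
T = 2π√(4.484/(3.17 × 9.79 × 1.030)) = 2.35 s.

2.35 s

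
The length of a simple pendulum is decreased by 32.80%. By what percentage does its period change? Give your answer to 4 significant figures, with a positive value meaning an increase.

-18.02%

T ∝ √L, so T'/T = √(0.67200) = 0.81976.
Percentage change in T = (0.81976 − 1) × 100% = -18.02%.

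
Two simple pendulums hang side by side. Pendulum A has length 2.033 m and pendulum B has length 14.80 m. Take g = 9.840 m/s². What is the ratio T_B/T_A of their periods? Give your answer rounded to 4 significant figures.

2.698

T ∝ √L, so T_B/T_A = √(L_B/L_A) = √(14.80/2.033) = 2.698.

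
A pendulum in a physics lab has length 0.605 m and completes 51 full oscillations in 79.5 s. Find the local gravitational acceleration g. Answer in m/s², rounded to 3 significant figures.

9.83 m/s²

T = 79.5/51 = 1.559 s.
From T = 2π√(L/g), g = 4π²L/T² = 4π² × 0.605/1.559² = 9.83 m/s².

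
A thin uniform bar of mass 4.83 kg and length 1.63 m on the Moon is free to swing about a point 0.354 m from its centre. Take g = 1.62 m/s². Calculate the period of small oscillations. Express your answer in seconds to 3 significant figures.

4.89 s

For a physical pendulum T = 2π√(I/(mgd)), with d = 0.3540 m from pivot to centre of mass.
I_cm = mL²/12 = 4.83 × 1.63²/12 = 1.069 kg·m²; I = I_cm + md² = 1.069 + 4.83 × 0.3540² = 1.675 kg·m².
T = 2π√(1.675/(4.83 × 1.62 × 0.3540)) = 4.89 s.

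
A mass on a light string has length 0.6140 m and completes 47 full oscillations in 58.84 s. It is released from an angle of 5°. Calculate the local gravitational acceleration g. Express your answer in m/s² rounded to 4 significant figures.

T = 58.84/47 = 1.2519 s.
From T = 2π√(L/g), g = 4π²L/T² = 4π² × 0.6140/1.2519² = 15.47 m/s².

15.47 m/s²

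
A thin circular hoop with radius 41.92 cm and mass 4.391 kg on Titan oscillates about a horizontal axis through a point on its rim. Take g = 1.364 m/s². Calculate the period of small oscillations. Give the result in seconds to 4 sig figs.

4.926 s

I_cm = mr² = 0.77162 kg·m². The pivot is at distance d = 0.4192 m from the centre of mass.
By the parallel-axis theorem, I = I_cm + md² = 0.77162 + 0.77162 = 1.5432 kg·m².
T = 2π√(I/(mgd)) = 2π√(1.5432/(4.391 × 1.364 × 0.4192)) = 4.926 s.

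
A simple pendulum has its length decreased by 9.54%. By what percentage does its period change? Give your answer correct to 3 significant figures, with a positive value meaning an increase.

T ∝ √L, so T'/T = √(0.9046) = 0.9511.
Percentage change in T = (0.9511 − 1) × 100% = -4.89%.

-4.89%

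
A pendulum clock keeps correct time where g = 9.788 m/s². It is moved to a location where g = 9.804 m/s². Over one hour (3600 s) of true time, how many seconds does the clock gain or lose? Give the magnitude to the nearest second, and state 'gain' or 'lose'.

The clock's period scales as T ∝ 1/√g, so T'/T = √(9.788/9.804) = 0.999184.
In 3600 s of true time the clock registers 3600/0.999184 = 3602.9 s, so it gains 3 s.

gain 3 s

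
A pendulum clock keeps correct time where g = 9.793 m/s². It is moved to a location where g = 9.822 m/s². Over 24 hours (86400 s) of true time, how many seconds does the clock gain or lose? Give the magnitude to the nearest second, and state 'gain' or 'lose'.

gain 128 s

The clock's period scales as T ∝ 1/√g, so T'/T = √(9.793/9.822) = 0.998523.
In 86400 s of true time the clock registers 86400/0.998523 = 86527.8 s, so it gains 128 s.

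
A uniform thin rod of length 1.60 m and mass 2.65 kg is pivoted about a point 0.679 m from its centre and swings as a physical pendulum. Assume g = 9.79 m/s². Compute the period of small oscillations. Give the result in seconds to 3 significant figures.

For a physical pendulum T = 2π√(I/(mgd)), with d = 0.6790 m from pivot to centre of mass.
I_cm = mL²/12 = 2.65 × 1.60²/12 = 0.5653 kg·m²; I = I_cm + md² = 0.5653 + 2.65 × 0.6790² = 1.787 kg·m².
T = 2π√(1.787/(2.65 × 9.79 × 0.6790)) = 2.00 s.

2.00 s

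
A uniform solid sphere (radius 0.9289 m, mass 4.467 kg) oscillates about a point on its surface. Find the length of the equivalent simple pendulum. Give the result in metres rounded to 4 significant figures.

The equivalent simple-pendulum length is L_eq = I/(md), where I is about the pivot and d = 0.92890 m.
I_cm = (2/5)mR² = 1.5417 kg·m², so I = I_cm + md² = 1.5417 + 3.8544 = 5.3961 kg·m².
L_eq = 5.3961/(4.467 × 0.92890) = 1.300 m.

1.300 m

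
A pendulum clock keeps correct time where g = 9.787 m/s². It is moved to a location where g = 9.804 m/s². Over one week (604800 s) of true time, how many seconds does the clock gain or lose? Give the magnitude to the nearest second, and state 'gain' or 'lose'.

gain 525 s

The clock's period scales as T ∝ 1/√g, so T'/T = √(9.787/9.804) = 0.999133.
In 604800 s of true time the clock registers 604800/0.999133 = 605325.0 s, so it gains 525 s.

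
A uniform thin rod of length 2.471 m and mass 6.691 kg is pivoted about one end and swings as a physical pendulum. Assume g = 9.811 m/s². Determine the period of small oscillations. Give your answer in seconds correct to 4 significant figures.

2.575 s

For a physical pendulum T = 2π√(I/(mgd)), with d = 1.2355 m from pivot to centre of mass.
I_cm = mL²/12 = 6.691 × 2.471²/12 = 3.4045 kg·m²; I = I_cm + md² = 3.4045 + 6.691 × 1.2355² = 13.618 kg·m².
T = 2π√(13.618/(6.691 × 9.811 × 1.2355)) = 2.575 s.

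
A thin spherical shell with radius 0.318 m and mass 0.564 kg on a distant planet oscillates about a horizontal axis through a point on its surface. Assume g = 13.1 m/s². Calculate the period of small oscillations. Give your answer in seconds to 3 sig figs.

I_cm = (2/3)mr² = 0.03802 kg·m². The pivot is at distance d = 0.318 m from the centre of mass.
By the parallel-axis theorem, I = I_cm + md² = 0.03802 + 0.05703 = 0.09506 kg·m².
T = 2π√(I/(mgd)) = 2π√(0.09506/(0.564 × 13.1 × 0.318)) = 1.26 s.

1.26 s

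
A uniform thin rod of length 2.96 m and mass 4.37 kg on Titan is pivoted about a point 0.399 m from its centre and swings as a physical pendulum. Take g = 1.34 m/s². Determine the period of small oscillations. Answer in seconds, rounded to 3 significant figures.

8.10 s

For a physical pendulum T = 2π√(I/(mgd)), with d = 0.3990 m from pivot to centre of mass.
I_cm = mL²/12 = 4.37 × 2.96²/12 = 3.191 kg·m²; I = I_cm + md² = 3.191 + 4.37 × 0.3990² = 3.886 kg·m².
T = 2π√(3.886/(4.37 × 1.34 × 0.3990)) = 8.10 s.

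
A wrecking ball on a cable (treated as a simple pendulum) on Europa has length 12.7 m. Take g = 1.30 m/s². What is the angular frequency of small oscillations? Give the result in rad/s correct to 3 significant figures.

0.320 rad/s

ω = √(g/L) = √(1.30/12.7) = 0.320 rad/s.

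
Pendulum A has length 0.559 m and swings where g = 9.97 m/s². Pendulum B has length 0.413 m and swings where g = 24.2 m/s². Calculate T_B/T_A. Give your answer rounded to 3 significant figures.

0.552

T = 2π√(L/g), so T_B/T_A = √((L_B/g_B)/(L_A/g_A)) = √((0.413/24.2)/(0.559/9.97)) = 0.552.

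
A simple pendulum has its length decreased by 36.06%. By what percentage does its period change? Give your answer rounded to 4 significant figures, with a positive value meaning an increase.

T ∝ √L, so T'/T = √(0.63940) = 0.79962.
Percentage change in T = (0.79962 − 1) × 100% = -20.04%.

-20.04%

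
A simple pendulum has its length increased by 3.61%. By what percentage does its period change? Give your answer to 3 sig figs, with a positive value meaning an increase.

1.79%

T ∝ √L, so T'/T = √(1.036) = 1.018.
Percentage change in T = (1.018 − 1) × 100% = 1.79%.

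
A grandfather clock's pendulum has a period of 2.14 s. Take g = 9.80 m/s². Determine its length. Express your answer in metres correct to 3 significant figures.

1.14 m

From T = 2π√(L/g), L = gT²/(4π²) = 9.80 × 2.140²/(4π²) = 1.14 m.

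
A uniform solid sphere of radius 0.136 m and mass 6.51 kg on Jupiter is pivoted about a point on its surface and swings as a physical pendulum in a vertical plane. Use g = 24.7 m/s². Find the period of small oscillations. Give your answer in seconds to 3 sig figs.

0.552 s

I_cm = (2/5)mr² = 0.04816 kg·m². The pivot is at distance d = 0.136 m from the centre of mass.
By the parallel-axis theorem, I = I_cm + md² = 0.04816 + 0.1204 = 0.1686 kg·m².
T = 2π√(I/(mgd)) = 2π√(0.1686/(6.51 × 24.7 × 0.136)) = 0.552 s.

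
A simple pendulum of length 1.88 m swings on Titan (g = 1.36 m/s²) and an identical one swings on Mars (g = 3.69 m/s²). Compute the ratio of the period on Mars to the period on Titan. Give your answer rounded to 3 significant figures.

T ∝ 1/√g, so T₂/T₁ = √(g₁/g₂) = √(1.36/3.69) = 0.607.

0.607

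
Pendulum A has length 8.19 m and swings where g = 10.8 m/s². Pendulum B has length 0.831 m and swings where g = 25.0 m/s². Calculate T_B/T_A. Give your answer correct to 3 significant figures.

T = 2π√(L/g), so T_B/T_A = √((L_B/g_B)/(L_A/g_A)) = √((0.831/25.0)/(8.19/10.8)) = 0.209.

0.209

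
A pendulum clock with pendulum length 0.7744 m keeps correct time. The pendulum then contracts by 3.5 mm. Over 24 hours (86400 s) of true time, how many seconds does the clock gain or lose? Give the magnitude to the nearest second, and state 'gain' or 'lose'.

T ∝ √L, so T'/T = √(0.77090/0.7744) = 0.997738.
In 86400 s of true time the clock registers 86400/0.997738 = 86595.9 s, so it gains 196 s.

gain 196 s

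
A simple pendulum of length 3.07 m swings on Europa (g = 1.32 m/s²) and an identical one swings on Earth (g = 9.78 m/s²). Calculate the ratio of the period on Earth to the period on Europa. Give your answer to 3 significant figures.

T ∝ 1/√g, so T₂/T₁ = √(g₁/g₂) = √(1.32/9.78) = 0.367.

0.367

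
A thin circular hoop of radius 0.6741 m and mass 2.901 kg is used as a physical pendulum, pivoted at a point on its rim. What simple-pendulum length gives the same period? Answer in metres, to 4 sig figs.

The equivalent simple-pendulum length is L_eq = I/(md), where I is about the pivot and d = 0.67410 m.
I_cm = mR² = 1.3182 kg·m², so I = I_cm + md² = 1.3182 + 1.3182 = 2.6365 kg·m².
L_eq = 2.6365/(2.901 × 0.67410) = 1.348 m.

1.348 m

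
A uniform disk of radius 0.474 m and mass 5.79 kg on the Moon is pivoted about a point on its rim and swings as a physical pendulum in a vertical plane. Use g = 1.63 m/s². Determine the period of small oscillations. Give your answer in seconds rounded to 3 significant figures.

I_cm = ½mr² = 0.6504 kg·m². The pivot is at distance d = 0.474 m from the centre of mass.
By the parallel-axis theorem, I = I_cm + md² = 0.6504 + 1.301 = 1.951 kg·m².
T = 2π√(I/(mgd)) = 2π√(1.951/(5.79 × 1.63 × 0.474)) = 4.15 s.

4.15 s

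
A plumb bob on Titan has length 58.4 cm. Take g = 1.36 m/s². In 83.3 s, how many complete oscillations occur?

20

T = 2π√(L/g) = 2π√(0.584/1.36) = 4.117 s.
Number of complete oscillations = ⌊83.3/4.117⌋ = ⌊20.23⌋ = 20.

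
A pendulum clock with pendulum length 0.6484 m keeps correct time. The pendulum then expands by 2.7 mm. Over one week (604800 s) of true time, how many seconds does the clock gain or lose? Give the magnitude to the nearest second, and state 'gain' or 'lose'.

T ∝ √L, so T'/T = √(0.65110/0.6484) = 1.00208.
In 604800 s of true time the clock registers 604800/1.00208 = 603544.7 s, so it loses 1255 s.

lose 1255 s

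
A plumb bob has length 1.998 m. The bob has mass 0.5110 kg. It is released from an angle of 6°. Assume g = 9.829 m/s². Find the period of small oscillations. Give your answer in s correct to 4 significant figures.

2.833 s

T = 2π√(L/g) = 2π√(1.998/9.829) = 2π × 0.45086 = 2.833 s.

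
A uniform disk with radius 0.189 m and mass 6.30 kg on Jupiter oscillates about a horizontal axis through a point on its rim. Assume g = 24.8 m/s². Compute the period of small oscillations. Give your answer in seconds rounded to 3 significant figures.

I_cm = ½mr² = 0.1125 kg·m². The pivot is at distance d = 0.189 m from the centre of mass.
By the parallel-axis theorem, I = I_cm + md² = 0.1125 + 0.2250 = 0.3376 kg·m².
T = 2π√(I/(mgd)) = 2π√(0.3376/(6.30 × 24.8 × 0.189)) = 0.672 s.

0.672 s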